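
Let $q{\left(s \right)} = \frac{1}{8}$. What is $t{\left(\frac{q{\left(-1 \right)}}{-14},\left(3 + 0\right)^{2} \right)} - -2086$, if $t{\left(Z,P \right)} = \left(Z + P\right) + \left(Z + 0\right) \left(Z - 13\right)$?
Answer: $\frac{26281025}{12544} \approx 2095.1$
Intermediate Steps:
$q{\left(s \right)} = \frac{1}{8}$
$t{\left(Z,P \right)} = P + Z + Z \left(-13 + Z\right)$ ($t{\left(Z,P \right)} = \left(P + Z\right) + Z \left(-13 + Z\right) = P + Z + Z \left(-13 + Z\right)$)
$t{\left(\frac{q{\left(-1 \right)}}{-14},\left(3 + 0\right)^{2} \right)} - -2086 = \left(\left(3 + 0\right)^{2} + \left(\frac{1}{8 \left(-14\right)}\right)^{2} - 12 \frac{1}{8 \left(-14\right)}\right) - -2086 = \left(3^{2} + \left(\frac{1}{8} \left(- \frac{1}{14}\right)\right)^{2} - 12 \cdot \frac{1}{8} \left(- \frac{1}{14}\right)\right) + 2086 = \left(9 + \left(- \frac{1}{112}\right)^{2} - - \frac{3}{28}\right) + 2086 = \left(9 + \frac{1}{12544} + \frac{3}{28}\right) + 2086 = \frac{114241}{12544} + 2086 = \frac{26281025}{12544}$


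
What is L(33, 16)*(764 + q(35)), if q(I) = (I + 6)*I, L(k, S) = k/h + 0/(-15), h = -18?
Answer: -8063/2 ≈ -4031.5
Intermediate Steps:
L(k, S) = -k/18 (L(k, S) = k/(-18) + 0/(-15) = k*(-1/18) + 0*(-1/15) = -k/18 + 0 = -k/18)
q(I) = I*(6 + I) (q(I) = (6 + I)*I = I*(6 + I))
L(33, 16)*(764 + q(35)) = (-1/18*33)*(764 + 35*(6 + 35)) = -11*(764 + 35*41)/6 = -11*(764 + 1435)/6 = -11/6*2199 = -8063/2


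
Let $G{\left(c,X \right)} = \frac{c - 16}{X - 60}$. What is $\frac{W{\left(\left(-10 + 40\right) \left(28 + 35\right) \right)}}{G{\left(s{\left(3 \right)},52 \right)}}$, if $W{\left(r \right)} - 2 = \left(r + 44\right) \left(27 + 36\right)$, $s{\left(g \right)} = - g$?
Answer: $\frac{974752}{19} \approx 51303.0$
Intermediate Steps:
$G{\left(c,X \right)} = \frac{-16 + c}{-60 + X}$
$W{\left(r \right)} = 2774 + 63 r$ ($W{\left(r \right)} = 2 + \left(r + 44\right) \left(27 + 36\right) = 2 + \left(44 + r\right) 63 = 2 + \left(2772 + 63 r\right) = 2774 + 63 r$)
$\frac{W{\left(\left(-10 + 40\right) \left(28 + 35\right) \right)}}{G{\left(s{\left(3 \right)},52 \right)}} = \frac{2774 + 63 \left(-10 + 40\right) \left(28 + 35\right)}{\frac{1}{-60 + 52} \left(-16 - 3\right)} = \frac{2774 + 63 \cdot 30 \cdot 63}{\frac{1}{-8} \left(-16 - 3\right)} = \frac{2774 + 63 \cdot 1890}{\left(- \frac{1}{8}\right) \left(-19\right)} = \frac{2774 + 119070}{\frac{19}{8}} = 121844 \cdot \frac{8}{19} = \frac{974752}{19}$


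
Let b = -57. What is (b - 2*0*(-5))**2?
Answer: 3249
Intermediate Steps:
(b - 2*0*(-5))**2 = (-57 - 2*0*(-5))**2 = (-57 + 0*(-5))**2 = (-57 + 0)**2 = (-57)**2 = 3249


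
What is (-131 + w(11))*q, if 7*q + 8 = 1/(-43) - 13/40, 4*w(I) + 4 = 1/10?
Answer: 75801161/481600 ≈ 157.39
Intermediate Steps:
w(I) = -39/40 (w(I) = -1 + (1/4)/10 = -1 + (1/4)*(1/10) = -1 + 1/40 = -39/40)
q = -14359/12040 (q = -8/7 + (1/(-43) - 13/40)/7 = -8/7 + (1*(-1/43) - 13*1/40)/7 = -8/7 + (-1/43 - 13/40)/7 = -8/7 + (1/7)*(-599/1720) = -8/7 - 599/12040 = -14359/12040 ≈ -1.1926)
(-131 + w(11))*q = (-131 - 39/40)*(-14359/12040) = -5279/40*(-14359/12040) = 75801161/481600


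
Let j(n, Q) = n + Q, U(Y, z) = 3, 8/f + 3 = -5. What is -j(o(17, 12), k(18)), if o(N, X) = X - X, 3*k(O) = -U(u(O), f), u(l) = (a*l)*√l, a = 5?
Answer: 1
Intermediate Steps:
u(l) = 5*l^(3/2) (u(l) = (5*l)*√l = 5*l^(3/2))
f = -1 (f = 8/(-3 - 5) = 8/(-8) = 8*(-⅛) = -1)
k(O) = -1 (k(O) = (-1*3)/3 = (⅓)*(-3) = -1)
o(N, X) = 0
j(n, Q) = Q + n
-j(o(17, 12), k(18)) = -(-1 + 0) = -1*(-1) = 1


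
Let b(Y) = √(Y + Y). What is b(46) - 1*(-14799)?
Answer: 14799 + 2*√23 ≈ 14809.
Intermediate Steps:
b(Y) = √2*√Y (b(Y) = √(2*Y) = √2*√Y)
b(46) - 1*(-14799) = √2*√46 - 1*(-14799) = 2*√23 + 14799 = 14799 + 2*√23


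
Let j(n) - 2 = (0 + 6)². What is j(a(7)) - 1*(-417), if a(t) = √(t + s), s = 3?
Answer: 455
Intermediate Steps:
a(t) = √(3 + t) (a(t) = √(t + 3) = √(3 + t))
j(n) = 38 (j(n) = 2 + (0 + 6)² = 2 + 6² = 2 + 36 = 38)
j(a(7)) - 1*(-417) = 38 - 1*(-417) = 38 + 417 = 455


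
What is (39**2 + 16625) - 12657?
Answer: 5489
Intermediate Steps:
(39**2 + 16625) - 12657 = (1521 + 16625) - 12657 = 18146 - 12657 = 5489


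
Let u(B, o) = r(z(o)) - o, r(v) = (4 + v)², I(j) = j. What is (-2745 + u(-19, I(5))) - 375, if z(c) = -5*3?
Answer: -3004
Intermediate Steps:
z(c) = -15
u(B, o) = 121 - o (u(B, o) = (4 - 15)² - o = (-11)² - o = 121 - o)
(-2745 + u(-19, I(5))) - 375 = (-2745 + (121 - 1*5)) - 375 = (-2745 + (121 - 5)) - 375 = (-2745 + 116) - 375 = -2629 - 375 = -3004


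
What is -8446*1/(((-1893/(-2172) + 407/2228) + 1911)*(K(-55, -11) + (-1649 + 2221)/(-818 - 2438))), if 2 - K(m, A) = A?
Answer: -126022056536/365872848809 ≈ -0.34444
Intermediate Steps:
K(m, A) = 2 - A
-8446*1/(((-1893/(-2172) + 407/2228) + 1911)*(K(-55, -11) + (-1649 + 2221)/(-818 - 2438))) = -8446*1/(((2 - 1*(-11)) + (-1649 + 2221)/(-818 - 2438))*((-1893/(-2172) + 407/2228) + 1911)) = -8446*1/(((2 + 11) + 572/(-3256))*((-1893*(-1/2172) + 407*(1/2228)) + 1911)) = -8446*1/((13 + 572*(-1/3256))*((631/724 + 407/2228) + 1911)) = -8446*1/((13 - 13/74)*(212567/201634 + 1911)) = -8446/((949/74)*(385535141/201634)) = -8446/365872848809/14920916 = -8446*14920916/365872848809 = -126022056536/365872848809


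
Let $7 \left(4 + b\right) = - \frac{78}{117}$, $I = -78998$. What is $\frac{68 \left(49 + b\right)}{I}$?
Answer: $- \frac{32062}{829479} \approx -0.038653$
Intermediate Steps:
$b = - \frac{86}{21}$ ($b = -4 + \frac{\left(-78\right) \frac{1}{117}}{7} = -4 + \frac{1}{7} \left(- \frac{2}{3}\right) = -4 - \frac{2}{21} = - \frac{86}{21} \approx -4.0952$)
$\frac{68 \left(49 + b\right)}{I} = \frac{68 \left(49 - \frac{86}{21}\right)}{-78998} = 68 \cdot \frac{943}{21} \left(- \frac{1}{78998}\right) = \frac{64124}{21} \left(- \frac{1}{78998}\right) = - \frac{32062}{829479}$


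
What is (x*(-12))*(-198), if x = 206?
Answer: 489456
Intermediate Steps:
(x*(-12))*(-198) = (206*(-12))*(-198) = -2472*(-198) = 489456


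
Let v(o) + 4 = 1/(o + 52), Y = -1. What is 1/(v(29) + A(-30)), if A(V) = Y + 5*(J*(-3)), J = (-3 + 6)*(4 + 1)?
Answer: -81/18629 ≈ -0.0043481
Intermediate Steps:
v(o) = -4 + 1/(52 + o) (v(o) = -4 + 1/(o + 52) = -4 + 1/(52 + o))
J = 15 (J = 3*5 = 15)
A(V) = -226 (A(V) = -1 + 5*(15*(-3)) = -1 + 5*(-45) = -1 - 225 = -226)
1/(v(29) + A(-30)) = 1/((-207 - 4*29)/(52 + 29) - 226) = 1/((-207 - 116)/81 - 226) = 1/((1/81)*(-323) - 226) = 1/(-323/81 - 226) = 1/(-18629/81) = -81/18629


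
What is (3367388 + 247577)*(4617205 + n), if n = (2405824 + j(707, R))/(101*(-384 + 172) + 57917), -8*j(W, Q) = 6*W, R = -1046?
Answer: 487451926786558075/29204 ≈ 1.6691e+13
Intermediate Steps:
j(W, Q) = -3*W/4
n = 1924235/29204 (n = (2405824 - 3/4*707)/(101*(-384 + 172) + 57917) = (2405824 - 2121/4)/(101*(-212) + 57917) = 9621175/(4*(-21412 + 57917)) = (9621175/4)/36505 = (9621175/4)*(1/36505) = 1924235/29204 ≈ 65.889)
(3367388 + 247577)*(4617205 + n) = (3367388 + 247577)*(4617205 + 1924235/29204) = 3614965*(134842779055/29204) = 487451926786558075/29204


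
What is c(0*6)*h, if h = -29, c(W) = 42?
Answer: -1218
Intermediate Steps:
c(0*6)*h = 42*(-29) = -1218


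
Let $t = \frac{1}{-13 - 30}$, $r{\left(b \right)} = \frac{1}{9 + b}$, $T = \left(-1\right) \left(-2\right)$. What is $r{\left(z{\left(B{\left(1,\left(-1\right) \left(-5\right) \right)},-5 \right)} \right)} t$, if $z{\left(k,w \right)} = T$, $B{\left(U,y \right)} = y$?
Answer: $- \frac{1}{473} \approx -0.0021142$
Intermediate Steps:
$T = 2$
$z{\left(k,w \right)} = 2$
$t = - \frac{1}{43}$ ($t = \frac{1}{-43} = - \frac{1}{43} \approx -0.023256$)
$r{\left(z{\left(B{\left(1,\left(-1\right) \left(-5\right) \right)},-5 \right)} \right)} t = \frac{1}{9 + 2} \left(- \frac{1}{43}\right) = \frac{1}{11} \left(- \frac{1}{43}\right) = - \frac{1}{473}$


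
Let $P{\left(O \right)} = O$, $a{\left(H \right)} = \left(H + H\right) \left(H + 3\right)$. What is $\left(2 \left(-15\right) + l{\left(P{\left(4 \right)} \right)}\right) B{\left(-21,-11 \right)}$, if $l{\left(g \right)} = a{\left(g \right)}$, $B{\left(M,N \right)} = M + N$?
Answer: $-832$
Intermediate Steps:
$a{\left(H \right)} = 2 H \left(3 + H\right)$
$l{\left(g \right)} = 2 g \left(3 + g\right)$
$\left(2 \left(-15\right) + l{\left(P{\left(4 \right)} \right)}\right) B{\left(-21,-11 \right)} = \left(2 \left(-15\right) + 2 \cdot 4 \left(3 + 4\right)\right) \left(-21 - 11\right) = \left(-30 + 2 \cdot 4 \cdot 7\right) \left(-32\right) = \left(-30 + 56\right) \left(-32\right) = 26 \left(-32\right) = -832$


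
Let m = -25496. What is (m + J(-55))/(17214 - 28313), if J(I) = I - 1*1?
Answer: 25552/11099 ≈ 2.3022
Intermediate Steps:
J(I) = -1 + I (J(I) = I - 1 = -1 + I)
(m + J(-55))/(17214 - 28313) = (-25496 + (-1 - 55))/(17214 - 28313) = (-25496 - 56)/(-11099) = -25552*(-1/11099) = 25552/11099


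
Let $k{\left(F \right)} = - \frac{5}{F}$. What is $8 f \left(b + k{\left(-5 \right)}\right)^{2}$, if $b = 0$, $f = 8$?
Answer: $64$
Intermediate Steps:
$8 f \left(b + k{\left(-5 \right)}\right)^{2} = 8 \cdot 8 \left(0 - \frac{5}{-5}\right)^{2} = 64 \left(0 - -1\right)^{2} = 64 \left(0 + 1\right)^{2} = 64 \cdot 1^{2} = 64 \cdot 1 = 64$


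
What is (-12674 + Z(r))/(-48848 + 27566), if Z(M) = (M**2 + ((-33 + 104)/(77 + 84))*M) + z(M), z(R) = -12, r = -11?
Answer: 337291/571067 ≈ 0.59063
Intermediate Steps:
Z(M) = -12 + M**2 + 71*M/161 (Z(M) = (M**2 + ((-33 + 104)/(77 + 84))*M) - 12 = (M**2 + (71/161)*M) - 12 = (M**2 + (71*(1/161))*M) - 12 = (M**2 + 71*M/161) - 12 = -12 + M**2 + 71*M/161)
(-12674 + Z(r))/(-48848 + 27566) = (-12674 + (-12 + (-11)**2 + (71/161)*(-11)))/(-48848 + 27566) = (-12674 + (-12 + 121 - 781/161))/(-21282) = (-12674 + 16768/161)*(-1/21282) = -2023746/161*(-1/21282) = 337291/571067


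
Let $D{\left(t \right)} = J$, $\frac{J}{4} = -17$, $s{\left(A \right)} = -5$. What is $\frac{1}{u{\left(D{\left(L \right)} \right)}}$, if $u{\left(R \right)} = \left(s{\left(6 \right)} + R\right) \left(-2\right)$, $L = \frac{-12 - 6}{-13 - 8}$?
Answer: $\frac{1}{146} \approx 0.0068493$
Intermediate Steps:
$J = -68$ ($J = 4 \left(-17\right) = -68$)
$L = \frac{6}{7}$ ($L = \frac{-12 + \left(-6 + 0\right)}{-21} = \left(-12 - 6\right) \left(- \frac{1}{21}\right) = \left(-18\right) \left(- \frac{1}{21}\right) = \frac{6}{7} \approx 0.85714$)
$D{\left(t \right)} = -68$
$u{\left(R \right)} = 10 - 2 R$ ($u{\left(R \right)} = \left(-5 + R\right) \left(-2\right) = 10 - 2 R$)
$\frac{1}{u{\left(D{\left(L \right)} \right)}} = \frac{1}{10 - -136} = \frac{1}{10 + 136} = \frac{1}{146}$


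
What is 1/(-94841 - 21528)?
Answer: -1/116369 ≈ -8.5934e-6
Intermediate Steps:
1/(-94841 - 21528) = 1/(-116369) = -1/116369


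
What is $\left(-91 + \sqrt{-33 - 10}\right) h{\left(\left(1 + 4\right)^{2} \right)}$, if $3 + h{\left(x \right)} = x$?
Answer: $-2002 + 22 i \sqrt{43} \approx -2002.0 + 144.26 i$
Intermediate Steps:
$h{\left(x \right)} = -3 + x$
$\left(-91 + \sqrt{-33 - 10}\right) h{\left(\left(1 + 4\right)^{2} \right)} = \left(-91 + \sqrt{-33 - 10}\right) \left(-3 + \left(1 + 4\right)^{2}\right) = \left(-91 + \sqrt{-43}\right) \left(-3 + 5^{2}\right) = \left(-91 + i \sqrt{43}\right) \left(-3 + 25\right) = \left(-91 + i \sqrt{43}\right) 22 = -2002 + 22 i \sqrt{43}$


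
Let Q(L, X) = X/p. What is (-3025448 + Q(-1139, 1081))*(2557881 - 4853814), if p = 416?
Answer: 2889627493737771/416 ≈ 6.9462e+12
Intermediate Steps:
Q(L, X) = X/416
(-3025448 + Q(-1139, 1081))*(2557881 - 4853814) = (-3025448 + (1/416)*1081)*(2557881 - 4853814) = (-3025448 + 1081/416)*(-2295933) = -1258585287/416*(-2295933) = 2889627493737771/416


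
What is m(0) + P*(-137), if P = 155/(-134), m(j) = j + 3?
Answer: 21637/134 ≈ 161.47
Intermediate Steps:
m(j) = 3 + j
P = -155/134 (P = 155*(-1/134) = -155/134 ≈ -1.1567)
m(0) + P*(-137) = (3 + 0) - 155/134*(-137) = 3 + 21235/134 = 21637/134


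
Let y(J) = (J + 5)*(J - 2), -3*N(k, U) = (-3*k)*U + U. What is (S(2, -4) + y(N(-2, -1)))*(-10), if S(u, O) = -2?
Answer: -40/9 ≈ -4.4444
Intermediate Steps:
N(k, U) = -U/3 + U*k (N(k, U) = -((-3*k)*U + U)/3 = -(-3*U*k + U)/3 = -(U - 3*U*k)/3 = -U/3 + U*k)
y(J) = (-2 + J)*(5 + J) (y(J) = (5 + J)*(-2 + J) = (-2 + J)*(5 + J))
(S(2, -4) + y(N(-2, -1)))*(-10) = (-2 + (-10 + (-(-⅓ - 2))² + 3*(-(-⅓ - 2))))*(-10) = (-2 + (-10 + (-1*(-7/3))² + 3*(-1*(-7/3))))*(-10) = (-2 + (-10 + (7/3)² + 3*(7/3)))*(-10) = (-2 + (-10 + 49/9 + 7))*(-10) = (-2 + 22/9)*(-10) = (4/9)*(-10) = -40/9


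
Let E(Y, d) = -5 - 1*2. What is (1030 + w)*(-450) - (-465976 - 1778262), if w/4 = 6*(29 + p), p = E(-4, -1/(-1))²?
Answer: 938338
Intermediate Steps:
E(Y, d) = -7 (E(Y, d) = -5 - 2 = -7)
p = 49 (p = (-7)² = 49)
w = 1872 (w = 4*(6*(29 + 49)) = 4*(6*78) = 4*468 = 1872)
(1030 + w)*(-450) - (-465976 - 1778262) = (1030 + 1872)*(-450) - (-465976 - 1778262) = 2902*(-450) - 1*(-2244238) = -1305900 + 2244238 = 938338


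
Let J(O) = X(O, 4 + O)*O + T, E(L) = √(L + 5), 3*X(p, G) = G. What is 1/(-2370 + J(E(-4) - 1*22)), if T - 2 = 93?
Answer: -1/2156 ≈ -0.00046382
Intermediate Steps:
X(p, G) = G/3
T = 95 (T = 2 + 93 = 95)
E(L) = √(5 + L)
J(O) = 95 + O*(4/3 + O/3) (J(O) = ((4 + O)/3)*O + 95 = (4/3 + O/3)*O + 95 = O*(4/3 + O/3) + 95 = 95 + O*(4/3 + O/3))
1/(-2370 + J(E(-4) - 1*22)) = 1/(-2370 + (95 + (√(5 - 4) - 1*22)*(4 + (√(5 - 4) - 1*22))/3)) = 1/(-2370 + (95 + (√1 - 22)*(4 + (√1 - 22))/3)) = 1/(-2370 + (95 + (1 - 22)*(4 + (1 - 22))/3)) = 1/(-2370 + (95 + (⅓)*(-21)*(4 - 21))) = 1/(-2370 + (95 + (⅓)*(-21)*(-17))) = 1/(-2370 + (95 + 119)) = 1/(-2370 + 214) = 1/(-2156) = -1/2156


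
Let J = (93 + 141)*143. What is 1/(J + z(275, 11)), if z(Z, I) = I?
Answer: 1/33473 ≈ 2.9875e-5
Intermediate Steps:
J = 33462 (J = 234*143 = 33462)
1/(J + z(275, 11)) = 1/(33462 + 11) = 1/33473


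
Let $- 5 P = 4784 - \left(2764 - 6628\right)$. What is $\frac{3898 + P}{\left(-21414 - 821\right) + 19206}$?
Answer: $- \frac{834}{1165} \approx -0.71588$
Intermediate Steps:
$P = - \frac{8648}{5}$ ($P = - \frac{4784 - \left(2764 - 6628\right)}{5} = - \frac{4784 - -3864}{5} = - \frac{4784 + 3864}{5} = \left(- \frac{1}{5}\right) 8648 = - \frac{8648}{5} \approx -1729.6$)
$\frac{3898 + P}{\left(-21414 - 821\right) + 19206} = \frac{3898 - \frac{8648}{5}}{\left(-21414 - 821\right) + 19206} = \frac{10842}{5 \left(-22235 + 19206\right)} = \frac{10842}{5 \left(-3029\right)} = \frac{10842}{5} \left(- \frac{1}{3029}\right) = - \frac{834}{1165}$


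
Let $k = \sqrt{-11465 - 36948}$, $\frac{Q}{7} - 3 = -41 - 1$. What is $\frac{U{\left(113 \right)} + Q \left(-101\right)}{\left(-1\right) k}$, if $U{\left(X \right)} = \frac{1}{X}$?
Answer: $\frac{3115750 i \sqrt{48413}}{5470669} \approx 125.32 i$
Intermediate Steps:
$Q = -273$ ($Q = 21 + 7 \left(-41 - 1\right) = 21 + 7 \left(-42\right) = 21 - 294 = -273$)
$k = i \sqrt{48413}$ ($k = \sqrt{-48413} = i \sqrt{48413} \approx 220.03 i$)
$\frac{U{\left(113 \right)} + Q \left(-101\right)}{\left(-1\right) k} = \frac{\frac{1}{113} - -27573}{\left(-1\right) i \sqrt{48413}} = \frac{\frac{1}{113} + 27573}{\left(-1\right) i \sqrt{48413}} = \frac{3115750 \frac{i \sqrt{48413}}{48413}}{113} = \frac{3115750 i \sqrt{48413}}{5470669}$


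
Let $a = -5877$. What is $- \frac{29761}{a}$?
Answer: $\frac{29761}{5877} \approx 5.064$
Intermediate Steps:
$- \frac{29761}{a} = - \frac{29761}{-5877} = \left(-29761\right) \left(- \frac{1}{5877}\right) = \frac{29761}{5877}$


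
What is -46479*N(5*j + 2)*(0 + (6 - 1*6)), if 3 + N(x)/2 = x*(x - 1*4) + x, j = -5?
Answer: 0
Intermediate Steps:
N(x) = -6 + 2*x + 2*x*(-4 + x) (N(x) = -6 + 2*(x*(x - 1*4) + x) = -6 + 2*(x*(x - 4) + x) = -6 + 2*(x*(-4 + x) + x) = -6 + 2*(x + x*(-4 + x)) = -6 + (2*x + 2*x*(-4 + x)) = -6 + 2*x + 2*x*(-4 + x))
-46479*N(5*j + 2)*(0 + (6 - 1*6)) = -46479*(-6 - 6*(5*(-5) + 2) + 2*(5*(-5) + 2)**2)*(0 + (6 - 1*6)) = -46479*(-6 - 6*(-25 + 2) + 2*(-25 + 2)**2)*(0 + (6 - 6)) = -46479*(-6 - 6*(-23) + 2*(-23)**2)*(0 + 0) = -46479*(-6 + 138 + 2*529)*0 = -46479*(-6 + 138 + 1058)*0 = -55310010*0 = -46479*0 = 0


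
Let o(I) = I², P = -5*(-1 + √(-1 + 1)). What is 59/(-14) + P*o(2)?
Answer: 221/14 ≈ 15.786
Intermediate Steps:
P = 5 (P = -5*(-1 + √0) = -5*(-1 + 0) = -5*(-1) = 5)
59/(-14) + P*o(2) = 59/(-14) + 5*2² = 59*(-1/14) + 5*4 = -59/14 + 20 = 221/14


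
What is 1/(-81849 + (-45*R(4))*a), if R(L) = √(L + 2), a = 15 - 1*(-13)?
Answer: -27283/2229911067 + 140*√6/743303689 ≈ -1.1774e-5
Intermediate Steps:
a = 28 (a = 15 + 13 = 28)
R(L) = √(2 + L)
1/(-81849 + (-45*R(4))*a) = 1/(-81849 - 45*√(2 + 4)*28) = 1/(-81849 - 45*√6*28) = 1/(-81849 - 1260*√6)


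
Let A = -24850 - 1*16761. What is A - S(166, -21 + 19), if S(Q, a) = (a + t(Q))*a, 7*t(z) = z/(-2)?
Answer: -291471/7 ≈ -41639.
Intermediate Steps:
t(z) = -z/14 (t(z) = (z/(-2))/7 = (z*(-1/2))/7 = (-z/2)/7 = -z/14)
A = -41611 (A = -24850 - 16761 = -41611)
S(Q, a) = a*(a - Q/14) (S(Q, a) = (a - Q/14)*a = a*(a - Q/14))
A - S(166, -21 + 19) = -41611 - (-21 + 19)*(-1*166 + 14*(-21 + 19))/14 = -41611 - (-2)*(-166 + 14*(-2))/14 = -41611 - (-2)*(-166 - 28)/14 = -41611 - (-2)*(-194)/14 = -41611 - 1*194/7 = -41611 - 194/7 = -291471/7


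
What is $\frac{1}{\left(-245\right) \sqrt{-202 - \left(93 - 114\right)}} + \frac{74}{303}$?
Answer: $\frac{74}{303} + \frac{i \sqrt{181}}{44345} \approx 0.24422 + 0.00030339 i$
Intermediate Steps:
$\frac{1}{\left(-245\right) \sqrt{-202 - \left(93 - 114\right)}} + \frac{74}{303} = - \frac{1}{245 \sqrt{-202 - -21}} + 74 \cdot \frac{1}{303} = - \frac{1}{245 \sqrt{-202 + \left(-93 + 114\right)}} + \frac{74}{303} = - \frac{1}{245 \sqrt{-202 + 21}} + \frac{74}{303} = - \frac{1}{245 \sqrt{-181}} + \frac{74}{303} = - \frac{1}{245 i \sqrt{181}} + \frac{74}{303} = - \frac{\left(- \frac{1}{181}\right) i \sqrt{181}}{245} + \frac{74}{303} = \frac{i \sqrt{181}}{44345} + \frac{74}{303} = \frac{74}{303} + \frac{i \sqrt{181}}{44345}$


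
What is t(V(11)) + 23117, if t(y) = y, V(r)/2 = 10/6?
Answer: 69361/3 ≈ 23120.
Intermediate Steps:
V(r) = 10/3 (V(r) = 2*(10/6) = 2*(10*(1/6)) = 2*(5/3) = 10/3)
t(V(11)) + 23117 = 10/3 + 23117 = 69361/3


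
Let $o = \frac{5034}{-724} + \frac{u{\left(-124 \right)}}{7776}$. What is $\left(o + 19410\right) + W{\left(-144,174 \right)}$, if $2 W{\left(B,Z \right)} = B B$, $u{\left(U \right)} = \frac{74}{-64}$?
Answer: $\frac{1340846030807}{45038592} \approx 29771.0$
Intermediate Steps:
$u{\left(U \right)} = - \frac{37}{32}$ ($u{\left(U \right)} = 74 \left(- \frac{1}{64}\right) = - \frac{37}{32}$)
$o = - \frac{313161769}{45038592}$ ($o = \frac{5034}{-724} - \frac{37}{32 \cdot 7776} = 5034 \left(- \frac{1}{724}\right) - \frac{37}{248832} = - \frac{2517}{362} - \frac{37}{248832} = - \frac{313161769}{45038592} \approx -6.9532$)
$W{\left(B,Z \right)} = \frac{B^{2}}{2}$ ($W{\left(B,Z \right)} = \frac{B B}{2} = \frac{B^{2}}{2}$)
$\left(o + 19410\right) + W{\left(-144,174 \right)} = \left(- \frac{313161769}{45038592} + 19410\right) + \frac{\left(-144\right)^{2}}{2} = \frac{873885908951}{45038592} + \frac{1}{2} \cdot 20736 = \frac{873885908951}{45038592} + 10368 = \frac{1340846030807}{45038592}$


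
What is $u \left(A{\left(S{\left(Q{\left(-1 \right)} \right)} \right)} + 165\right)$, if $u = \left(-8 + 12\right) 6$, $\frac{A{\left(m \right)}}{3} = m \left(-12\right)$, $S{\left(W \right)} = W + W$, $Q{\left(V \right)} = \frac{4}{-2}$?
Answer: $7416$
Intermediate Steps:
$Q{\left(V \right)} = -2$ ($Q{\left(V \right)} = 4 \left(- \frac{1}{2}\right) = -2$)
$S{\left(W \right)} = 2 W$
$A{\left(m \right)} = - 36 m$ ($A{\left(m \right)} = 3 m \left(-12\right) = 3 \left(- 12 m\right) = - 36 m$)
$u = 24$ ($u = 4 \cdot 6 = 24$)
$u \left(A{\left(S{\left(Q{\left(-1 \right)} \right)} \right)} + 165\right) = 24 \left(- 36 \cdot 2 \left(-2\right) + 165\right) = 24 \left(\left(-36\right) \left(-4\right) + 165\right) = 24 \left(144 + 165\right) = 24 \cdot 309 = 7416$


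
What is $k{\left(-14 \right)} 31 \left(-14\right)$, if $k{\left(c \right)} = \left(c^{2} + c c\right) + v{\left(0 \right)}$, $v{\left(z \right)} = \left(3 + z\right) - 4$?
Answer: $-169694$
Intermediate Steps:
$v{\left(z \right)} = -1 + z$
$k{\left(c \right)} = -1 + 2 c^{2}$ ($k{\left(c \right)} = \left(c^{2} + c c\right) + \left(-1 + 0\right) = \left(c^{2} + c^{2}\right) - 1 = 2 c^{2} - 1 = -1 + 2 c^{2}$)
$k{\left(-14 \right)} 31 \left(-14\right) = \left(-1 + 2 \left(-14\right)^{2}\right) 31 \left(-14\right) = \left(-1 + 2 \cdot 196\right) 31 \left(-14\right) = \left(-1 + 392\right) 31 \left(-14\right) = 391 \cdot 31 \left(-14\right) = 12121 \left(-14\right) = -169694$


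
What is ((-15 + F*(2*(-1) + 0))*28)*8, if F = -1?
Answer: -2912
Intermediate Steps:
((-15 + F*(2*(-1) + 0))*28)*8 = ((-15 - (2*(-1) + 0))*28)*8 = ((-15 - (-2 + 0))*28)*8 = ((-15 - 1*(-2))*28)*8 = ((-15 + 2)*28)*8 = -13*28*8 = -364*8 = -2912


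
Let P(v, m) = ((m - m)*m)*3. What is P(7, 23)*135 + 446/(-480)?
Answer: -223/240 ≈ -0.92917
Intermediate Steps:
P(v, m) = 0 (P(v, m) = (0*m)*3 = 0*3 = 0)
P(7, 23)*135 + 446/(-480) = 0*135 + 446/(-480) = 0 + 446*(-1/480) = 0 - 223/240 = -223/240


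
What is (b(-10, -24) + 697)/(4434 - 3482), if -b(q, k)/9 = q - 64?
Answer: 1363/952 ≈ 1.4317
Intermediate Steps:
b(q, k) = 576 - 9*q (b(q, k) = -9*(q - 64) = -9*(-64 + q) = 576 - 9*q)
(b(-10, -24) + 697)/(4434 - 3482) = ((576 - 9*(-10)) + 697)/(4434 - 3482) = ((576 + 90) + 697)/952 = (666 + 697)*(1/952) = 1363*(1/952) = 1363/952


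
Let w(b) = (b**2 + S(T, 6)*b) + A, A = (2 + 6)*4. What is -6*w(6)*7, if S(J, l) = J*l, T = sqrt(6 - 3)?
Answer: -2856 - 1512*sqrt(3) ≈ -5474.9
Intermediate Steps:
T = sqrt(3) ≈ 1.7320
A = 32 (A = 8*4 = 32)
w(b) = 32 + b**2 + 6*b*sqrt(3) (w(b) = (b**2 + (sqrt(3)*6)*b) + 32 = (b**2 + (6*sqrt(3))*b) + 32 = (b**2 + 6*b*sqrt(3)) + 32 = 32 + b**2 + 6*b*sqrt(3))
-6*w(6)*7 = -6*(32 + 6**2 + 6*6*sqrt(3))*7 = -6*(32 + 36 + 36*sqrt(3))*7 = -6*(68 + 36*sqrt(3))*7 = (-408 - 216*sqrt(3))*7 = -2856 - 1512*sqrt(3)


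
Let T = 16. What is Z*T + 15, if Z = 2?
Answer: 47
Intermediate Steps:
Z*T + 15 = 2*16 + 15 = 32 + 15 = 47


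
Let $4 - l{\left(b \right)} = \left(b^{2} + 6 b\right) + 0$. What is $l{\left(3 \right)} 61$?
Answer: $-1403$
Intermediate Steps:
$l{\left(b \right)} = 4 - b^{2} - 6 b$ ($l{\left(b \right)} = 4 - \left(\left(b^{2} + 6 b\right) + 0\right) = 4 - \left(b^{2} + 6 b\right) = 4 - b^{2} - 6 b$)
$l{\left(3 \right)} 61 = \left(4 - 3^{2} - 18\right) 61 = \left(4 - 9 - 18\right) 61 = \left(-23\right) 61 = -1403$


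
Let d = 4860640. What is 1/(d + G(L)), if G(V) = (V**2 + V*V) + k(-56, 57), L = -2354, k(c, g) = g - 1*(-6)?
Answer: 1/15943335 ≈ 6.2722e-8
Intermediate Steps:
k(c, g) = 6 + g (k(c, g) = g + 6 = 6 + g)
G(V) = 63 + 2*V**2 (G(V) = (V**2 + V*V) + (6 + 57) = (V**2 + V**2) + 63 = 2*V**2 + 63 = 63 + 2*V**2)
1/(d + G(L)) = 1/(4860640 + (63 + 2*(-2354)**2)) = 1/(4860640 + (63 + 2*5541316)) = 1/(4860640 + (63 + 11082632)) = 1/(4860640 + 11082695) = 1/15943335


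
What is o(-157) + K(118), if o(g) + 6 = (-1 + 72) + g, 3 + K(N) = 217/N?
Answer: -10993/118 ≈ -93.161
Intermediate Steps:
K(N) = -3 + 217/N
o(g) = 65 + g (o(g) = -6 + ((-1 + 72) + g) = -6 + (71 + g) = 65 + g)
o(-157) + K(118) = (65 - 157) + (-3 + 217/118) = -92 + (-3 + 217*(1/118)) = -92 + (-3 + 217/118) = -92 - 137/118 = -10993/118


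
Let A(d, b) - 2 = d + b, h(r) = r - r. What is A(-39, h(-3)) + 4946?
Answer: 4909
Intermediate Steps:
h(r) = 0
A(d, b) = 2 + b + d (A(d, b) = 2 + (d + b) = 2 + (b + d) = 2 + b + d)
A(-39, h(-3)) + 4946 = (2 + 0 - 39) + 4946 = -37 + 4946 = 4909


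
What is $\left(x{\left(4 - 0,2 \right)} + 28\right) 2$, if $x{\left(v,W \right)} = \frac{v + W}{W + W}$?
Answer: $59$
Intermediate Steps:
$x{\left(v,W \right)} = \frac{W + v}{2 W}$
$\left(x{\left(4 - 0,2 \right)} + 28\right) 2 = \left(\frac{2 + \left(4 - 0\right)}{2 \cdot 2} + 28\right) 2 = \left(\frac{1}{2} \cdot \frac{1}{2} \left(2 + \left(4 + 0\right)\right) + 28\right) 2 = \left(\frac{1}{2} \cdot \frac{1}{2} \left(2 + 4\right) + 28\right) 2 = \left(\frac{1}{2} \cdot \frac{1}{2} \cdot 6 + 28\right) 2 = \left(\frac{3}{2} + 28\right) 2 = \frac{59}{2} \cdot 2 = 59$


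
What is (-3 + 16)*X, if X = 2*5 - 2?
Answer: 104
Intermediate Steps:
X = 8 (X = 10 - 2 = 8)
(-3 + 16)*X = (-3 + 16)*8 = 13*8 = 104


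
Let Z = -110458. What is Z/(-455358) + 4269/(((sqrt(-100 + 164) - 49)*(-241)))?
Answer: 1517679400/2249696199 ≈ 0.67461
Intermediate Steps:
Z/(-455358) + 4269/(((sqrt(-100 + 164) - 49)*(-241))) = -110458/(-455358) + 4269/(((sqrt(-100 + 164) - 49)*(-241))) = -110458*(-1/455358) + 4269/(((sqrt(64) - 49)*(-241))) = 55229/227679 + 4269/(((8 - 49)*(-241))) = 55229/227679 + 4269/((-41*(-241))) = 55229/227679 + 4269/9881 = 1517679400/2249696199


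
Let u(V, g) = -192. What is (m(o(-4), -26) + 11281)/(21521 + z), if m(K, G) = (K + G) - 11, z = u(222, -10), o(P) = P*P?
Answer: 11260/21329 ≈ 0.52792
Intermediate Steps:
o(P) = P**2
z = -192
m(K, G) = -11 + G + K (m(K, G) = (G + K) - 11 = -11 + G + K)
(m(o(-4), -26) + 11281)/(21521 + z) = ((-11 - 26 + (-4)**2) + 11281)/(21521 - 192) = ((-11 - 26 + 16) + 11281)/21329 = (-21 + 11281)*(1/21329) = 11260*(1/21329) = 11260/21329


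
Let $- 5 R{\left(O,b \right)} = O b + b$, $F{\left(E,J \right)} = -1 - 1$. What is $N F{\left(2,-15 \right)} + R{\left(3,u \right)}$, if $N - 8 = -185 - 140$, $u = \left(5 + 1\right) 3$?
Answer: $\frac{3098}{5} \approx 619.6$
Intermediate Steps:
$F{\left(E,J \right)} = -2$ ($F{\left(E,J \right)} = -1 - 1 = -2$)
$u = 18$ ($u = 6 \cdot 3 = 18$)
$R{\left(O,b \right)} = - \frac{b}{5} - \frac{O b}{5}$ ($R{\left(O,b \right)} = - \frac{O b + b}{5} = - \frac{b + O b}{5} = - \frac{b}{5} - \frac{O b}{5}$)
$N = -317$ ($N = 8 - 325 = -317$)
$N F{\left(2,-15 \right)} + R{\left(3,u \right)} = \left(-317\right) \left(-2\right) - \frac{18 \left(1 + 3\right)}{5} = 634 - \frac{18}{5} \cdot 4 = 634 - \frac{72}{5} = \frac{3098}{5}$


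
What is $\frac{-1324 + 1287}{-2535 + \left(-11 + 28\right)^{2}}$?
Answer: $\frac{37}{2246} \approx 0.016474$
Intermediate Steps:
$\frac{-1324 + 1287}{-2535 + \left(-11 + 28\right)^{2}} = - \frac{37}{-2535 + 17^{2}} = - \frac{37}{-2535 + 289} = - \frac{37}{-2246} = \left(-37\right) \left(- \frac{1}{2246}\right) = \frac{37}{2246}$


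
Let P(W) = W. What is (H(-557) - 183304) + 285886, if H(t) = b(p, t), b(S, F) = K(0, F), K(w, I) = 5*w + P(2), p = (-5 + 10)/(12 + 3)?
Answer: 102584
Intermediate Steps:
p = ⅓ (p = 5/15 = 5*(1/15) = ⅓ ≈ 0.33333)
K(w, I) = 2 + 5*w (K(w, I) = 5*w + 2 = 2 + 5*w)
b(S, F) = 2 (b(S, F) = 2 + 5*0 = 2 + 0 = 2)
H(t) = 2
(H(-557) - 183304) + 285886 = (2 - 183304) + 285886 = -183302 + 285886 = 102584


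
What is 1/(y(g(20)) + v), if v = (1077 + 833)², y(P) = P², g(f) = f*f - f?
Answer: 1/3792500 ≈ 2.6368e-7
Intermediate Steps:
g(f) = f² - f
v = 3648100 (v = 1910² = 3648100)
1/(y(g(20)) + v) = 1/((20*(-1 + 20))² + 3648100) = 1/((20*19)² + 3648100) = 1/(380² + 3648100) = 1/(144400 + 3648100) = 1/3792500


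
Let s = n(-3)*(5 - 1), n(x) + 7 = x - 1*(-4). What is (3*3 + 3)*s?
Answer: -288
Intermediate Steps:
n(x) = -3 + x (n(x) = -7 + (x - 1*(-4)) = -7 + (x + 4) = -7 + (4 + x) = -3 + x)
s = -24 (s = (-3 - 3)*(5 - 1) = -6*4 = -24)
(3*3 + 3)*s = (3*3 + 3)*(-24) = (9 + 3)*(-24) = 12*(-24) = -288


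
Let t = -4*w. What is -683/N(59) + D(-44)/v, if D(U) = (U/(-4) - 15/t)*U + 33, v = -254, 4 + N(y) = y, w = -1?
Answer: -78876/6985 ≈ -11.292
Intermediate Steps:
N(y) = -4 + y
t = 4 (t = -4*(-1) = 4)
D(U) = 33 + U*(-15/4 - U/4) (D(U) = (U/(-4) - 15/4)*U + 33 = (U*(-1/4) - 15*1/4)*U + 33 = (-U/4 - 15/4)*U + 33 = (-15/4 - U/4)*U + 33 = U*(-15/4 - U/4) + 33 = 33 + U*(-15/4 - U/4))
-683/N(59) + D(-44)/v = -683/(-4 + 59) + (33 - 15/4*(-44) - 1/4*(-44)**2)/(-254) = -683/55 + (33 + 165 - 1/4*1936)*(-1/254) = -683*1/55 + (33 + 165 - 484)*(-1/254) = -683/55 - 286*(-1/254) = -683/55 + 143/127 = -78876/6985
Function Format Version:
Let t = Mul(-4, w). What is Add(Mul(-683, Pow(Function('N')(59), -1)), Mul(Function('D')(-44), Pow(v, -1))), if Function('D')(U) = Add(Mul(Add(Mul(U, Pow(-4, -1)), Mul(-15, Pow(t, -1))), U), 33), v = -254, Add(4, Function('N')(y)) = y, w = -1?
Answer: Rational(-78876, 6985) ≈ -11.292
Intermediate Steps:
Function('N')(y) = Add(-4, y)
t = 4 (t = Mul(-4, -1) = 4)
Function('D')(U) = Add(33, Mul(U, Add(Rational(-15, 4), Mul(Rational(-1, 4), U)))) (Function('D')(U) = Add(Mul(Add(Mul(U, Pow(-4, -1)), Mul(-15, Pow(4, -1))), U), 33) = Add(Mul(Add(Mul(U, Rational(-1, 4)), Mul(-15, Rational(1, 4))), U), 33) = Add(Mul(Add(Mul(Rational(-1, 4), U), Rational(-15, 4)), U), 33) = Add(Mul(Add(Rational(-15, 4), Mul(Rational(-1, 4), U)), U), 33) = Add(Mul(U, Add(Rational(-15, 4), Mul(Rational(-1, 4), U))), 33) = Add(33, Mul(U, Add(Rational(-15, 4), Mul(Rational(-1, 4), U)))))
Add(Mul(-683, Pow(Function('N')(59), -1)), Mul(Function('D')(-44), Pow(v, -1))) = Add(Mul(-683, Pow(Add(-4, 59), -1)), Mul(Add(33, Mul(Rational(-15, 4), -44), Mul(Rational(-1, 4), Pow(-44, 2))), Pow(-254, -1))) = Add(Mul(-683, Pow(55, -1)), Mul(Add(33, 165, Mul(Rational(-1, 4), 1936)), Rational(-1, 254))) = Add(Mul(-683, Rational(1, 55)), Mul(Add(33, 165, -484), Rational(-1, 254))) = Add(Rational(-683, 55), Mul(-286, Rational(-1, 254))) = Add(Rational(-683, 55), Rational(143, 127)) = Rational(-78876, 6985)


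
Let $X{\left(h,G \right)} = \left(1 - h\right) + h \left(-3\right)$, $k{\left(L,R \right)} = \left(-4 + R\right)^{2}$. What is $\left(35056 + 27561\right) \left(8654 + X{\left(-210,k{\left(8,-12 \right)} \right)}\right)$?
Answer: $594548415$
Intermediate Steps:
$X{\left(h,G \right)} = 1 - 4 h$ ($X{\left(h,G \right)} = \left(1 - h\right) - 3 h = 1 - 4 h$)
$\left(35056 + 27561\right) \left(8654 + X{\left(-210,k{\left(8,-12 \right)} \right)}\right) = \left(35056 + 27561\right) \left(8654 + \left(1 - -840\right)\right) = 62617 \left(8654 + \left(1 + 840\right)\right) = 62617 \left(8654 + 841\right) = 62617 \cdot 9495 = 594548415$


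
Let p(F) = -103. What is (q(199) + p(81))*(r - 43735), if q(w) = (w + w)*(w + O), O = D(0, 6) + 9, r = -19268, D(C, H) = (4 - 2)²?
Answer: -5309451819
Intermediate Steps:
D(C, H) = 4 (D(C, H) = 2² = 4)
O = 13 (O = 4 + 9 = 13)
q(w) = 2*w*(13 + w) (q(w) = (w + w)*(w + 13) = (2*w)*(13 + w) = 2*w*(13 + w))
(q(199) + p(81))*(r - 43735) = (2*199*(13 + 199) - 103)*(-19268 - 43735) = (2*199*212 - 103)*(-63003) = (84376 - 103)*(-63003) = 84273*(-63003) = -5309451819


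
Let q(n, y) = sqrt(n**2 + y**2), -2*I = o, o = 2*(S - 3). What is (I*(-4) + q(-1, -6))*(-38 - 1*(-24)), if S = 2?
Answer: 56 - 14*sqrt(37) ≈ -29.159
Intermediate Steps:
o = -2 (o = 2*(2 - 3) = 2*(-1) = -2)
I = 1 (I = -1/2*(-2) = 1)
(I*(-4) + q(-1, -6))*(-38 - 1*(-24)) = (1*(-4) + sqrt((-1)**2 + (-6)**2))*(-38 - 1*(-24)) = (-4 + sqrt(1 + 36))*(-38 + 24) = (-4 + sqrt(37))*(-14) = 56 - 14*sqrt(37)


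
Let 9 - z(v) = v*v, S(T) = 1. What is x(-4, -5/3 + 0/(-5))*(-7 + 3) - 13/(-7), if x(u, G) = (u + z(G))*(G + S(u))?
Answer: 1471/189 ≈ 7.7831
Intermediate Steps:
z(v) = 9 - v² (z(v) = 9 - v*v = 9 - v²)
x(u, G) = (1 + G)*(9 + u - G²) (x(u, G) = (u + (9 - G²))*(G + 1) = (9 + u - G²)*(1 + G) = (1 + G)*(9 + u - G²))
x(-4, -5/3 + 0/(-5))*(-7 + 3) - 13/(-7) = (9 - 4 - (-5/3 + 0/(-5))² + (-5/3 + 0/(-5))*(-4) - (-5/3 + 0/(-5))*(-9 + (-5/3 + 0/(-5))²))*(-7 + 3) - 13/(-7) = (9 - 4 - (-5*⅓ + 0*(-⅕))² + (-5*⅓ + 0*(-⅕))*(-4) - (-5*⅓ + 0*(-⅕))*(-9 + (-5*⅓ + 0*(-⅕))²))*(-4) - 13*(-⅐) = (9 - 4 - (-5/3 + 0)² + (-5/3 + 0)*(-4) - (-5/3 + 0)*(-9 + (-5/3 + 0)²))*(-4) + 13/7 = (9 - 4 - (-5/3)² - 5/3*(-4) - 1*(-5/3)*(-9 + (-5/3)²))*(-4) + 13/7 = (9 - 4 - 1*25/9 + 20/3 - 1*(-5/3)*(-9 + 25/9))*(-4) + 13/7 = (9 - 4 - 25/9 + 20/3 - 1*(-5/3)*(-56/9))*(-4) + 13/7 = (9 - 4 - 25/9 + 20/3 - 280/27)*(-4) + 13/7 = -40/27*(-4) + 13/7 = 160/27 + 13/7 = 1471/189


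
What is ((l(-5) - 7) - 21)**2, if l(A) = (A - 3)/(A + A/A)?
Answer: 676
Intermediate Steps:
l(A) = (-3 + A)/(1 + A) (l(A) = (-3 + A)/(A + 1) = (-3 + A)/(1 + A))
((l(-5) - 7) - 21)**2 = (((-3 - 5)/(1 - 5) - 7) - 21)**2 = ((-8/(-4) - 7) - 21)**2 = ((-1/4*(-8) - 7) - 21)**2 = ((2 - 7) - 21)**2 = (-5 - 21)**2 = (-26)**2 = 676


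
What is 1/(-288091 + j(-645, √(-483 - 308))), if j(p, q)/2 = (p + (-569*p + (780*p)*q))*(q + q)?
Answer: -I/(-1591520309*I + 1465440*√791) ≈ 6.2791e-10 - 1.6261e-11*I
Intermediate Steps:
j(p, q) = 4*q*(-568*p + 780*p*q) (j(p, q) = 2*((p + (-569*p + (780*p)*q))*(q + q)) = 2*((p + (-569*p + 780*p*q))*(2*q)) = 2*((-568*p + 780*p*q)*(2*q)) = 2*(2*q*(-568*p + 780*p*q)) = 4*q*(-568*p + 780*p*q))
1/(-288091 + j(-645, √(-483 - 308))) = 1/(-288091 + 16*(-645)*√(-483 - 308)*(-142 + 195*√(-483 - 308))) = 1/(-288091 + 16*(-645)*√(-791)*(-142 + 195*√(-791))) = 1/(-288091 + 16*(-645)*(I*√791)*(-142 + 195*(I*√791))) = 1/(-288091 + 16*(-645)*(I*√791)*(-142 + 195*I*√791)) = 1/(-288091 - 10320*I*√791*(-142 + 195*I*√791))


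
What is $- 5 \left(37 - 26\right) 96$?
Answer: $-5280$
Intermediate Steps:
$- 5 \left(37 - 26\right) 96 = \left(-5\right) 11 \cdot 96 = \left(-55\right) 96 = -5280$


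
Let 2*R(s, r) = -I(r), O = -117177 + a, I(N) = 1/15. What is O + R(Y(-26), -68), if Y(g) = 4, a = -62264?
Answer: -5383231/30 ≈ -1.7944e+5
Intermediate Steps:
I(N) = 1/15
O = -179441 (O = -117177 - 62264 = -179441)
R(s, r) = -1/30 (R(s, r) = (-1*1/15)/2 = (1/2)*(-1/15) = -1/30)
O + R(Y(-26), -68) = -179441 - 1/30 = -5383231/30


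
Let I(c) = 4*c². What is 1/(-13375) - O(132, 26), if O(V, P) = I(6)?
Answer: -1926001/13375 ≈ -144.00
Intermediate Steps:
O(V, P) = 144 (O(V, P) = 4*6² = 4*36 = 144)
1/(-13375) - O(132, 26) = 1/(-13375) - 1*144 = -1/13375 - 144 = -1926001/13375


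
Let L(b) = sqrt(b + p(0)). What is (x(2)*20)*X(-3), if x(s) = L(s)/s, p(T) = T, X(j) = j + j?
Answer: -60*sqrt(2) ≈ -84.853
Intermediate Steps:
X(j) = 2*j
L(b) = sqrt(b) (L(b) = sqrt(b + 0) = sqrt(b))
x(s) = 1/sqrt(s) (x(s) = sqrt(s)/s = 1/sqrt(s))
(x(2)*20)*X(-3) = (20/sqrt(2))*(2*(-3)) = ((sqrt(2)/2)*20)*(-6) = (10*sqrt(2))*(-6) = -60*sqrt(2)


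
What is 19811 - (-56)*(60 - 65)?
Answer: 19531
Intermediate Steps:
19811 - (-56)*(60 - 65) = 19811 - (-56)*(-5) = 19811 - 1*280 = 19811 - 280 = 19531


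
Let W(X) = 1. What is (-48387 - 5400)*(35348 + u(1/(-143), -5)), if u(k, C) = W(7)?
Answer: -1901316663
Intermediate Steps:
u(k, C) = 1
(-48387 - 5400)*(35348 + u(1/(-143), -5)) = (-48387 - 5400)*(35348 + 1) = -53787*35349 = -1901316663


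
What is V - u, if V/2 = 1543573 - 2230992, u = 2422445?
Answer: -3797283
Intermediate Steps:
V = -1374838 (V = 2*(1543573 - 2230992) = 2*(-687419) = -1374838)
V - u = -1374838 - 1*2422445 = -1374838 - 2422445 = -3797283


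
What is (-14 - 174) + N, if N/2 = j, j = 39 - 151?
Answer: -412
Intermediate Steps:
j = -112
N = -224 (N = 2*(-112) = -224)
(-14 - 174) + N = (-14 - 174) - 224 = -188 - 224 = -412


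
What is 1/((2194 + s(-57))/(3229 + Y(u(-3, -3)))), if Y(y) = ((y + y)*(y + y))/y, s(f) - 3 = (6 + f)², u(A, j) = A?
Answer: 3217/4798 ≈ 0.67049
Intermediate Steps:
s(f) = 3 + (6 + f)²
Y(y) = 4*y (Y(y) = ((2*y)*(2*y))/y = (4*y²)/y = 4*y)
1/((2194 + s(-57))/(3229 + Y(u(-3, -3)))) = 1/((2194 + (3 + (6 - 57)²))/(3229 + 4*(-3))) = 1/((2194 + (3 + (-51)²))/(3229 - 12)) = 1/((2194 + (3 + 2601))/3217) = 1/((2194 + 2604)*(1/3217)) = 1/(4798*(1/3217)) = 1/(4798/3217) = 3217/4798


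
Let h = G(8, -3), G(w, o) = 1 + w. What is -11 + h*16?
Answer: 133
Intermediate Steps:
h = 9 (h = 1 + 8 = 9)
-11 + h*16 = -11 + 9*16 = -11 + 144 = 133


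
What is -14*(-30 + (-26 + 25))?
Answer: 434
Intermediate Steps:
-14*(-30 + (-26 + 25)) = -14*(-30 - 1) = -14*(-31) = 434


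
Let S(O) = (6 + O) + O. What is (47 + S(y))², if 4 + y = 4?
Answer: 2809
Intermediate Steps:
y = 0 (y = -4 + 4 = 0)
S(O) = 6 + 2*O
(47 + S(y))² = (47 + (6 + 2*0))² = (47 + (6 + 0))² = (47 + 6)² = 53² = 2809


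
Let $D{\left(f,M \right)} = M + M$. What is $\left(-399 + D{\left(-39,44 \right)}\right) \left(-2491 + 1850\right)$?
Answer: $199351$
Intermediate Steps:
$D{\left(f,M \right)} = 2 M$
$\left(-399 + D{\left(-39,44 \right)}\right) \left(-2491 + 1850\right) = \left(-399 + 2 \cdot 44\right) \left(-2491 + 1850\right) = \left(-399 + 88\right) \left(-641\right) = \left(-311\right) \left(-641\right) = 199351$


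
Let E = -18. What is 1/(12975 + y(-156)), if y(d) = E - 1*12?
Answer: 1/12945 ≈ 7.7250e-5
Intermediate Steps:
y(d) = -30 (y(d) = -18 - 1*12 = -18 - 12 = -30)
1/(12975 + y(-156)) = 1/(12975 - 30) = 1/12945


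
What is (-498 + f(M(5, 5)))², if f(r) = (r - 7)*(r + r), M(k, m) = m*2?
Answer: 191844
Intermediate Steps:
M(k, m) = 2*m
f(r) = 2*r*(-7 + r) (f(r) = (-7 + r)*(2*r) = 2*r*(-7 + r))
(-498 + f(M(5, 5)))² = (-498 + 2*(2*5)*(-7 + 2*5))² = (-498 + 2*10*(-7 + 10))² = (-498 + 2*10*3)² = (-498 + 60)² = (-438)² = 191844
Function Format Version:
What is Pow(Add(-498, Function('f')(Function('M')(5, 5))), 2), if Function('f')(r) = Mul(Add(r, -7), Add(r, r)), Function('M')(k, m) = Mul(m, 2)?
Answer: 191844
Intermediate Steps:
Function('M')(k, m) = Mul(2, m)
Function('f')(r) = Mul(2, r, Add(-7, r)) (Function('f')(r) = Mul(Add(-7, r), Mul(2, r)) = Mul(2, r, Add(-7, r)))
Pow(Add(-498, Function('f')(Function('M')(5, 5))), 2) = Pow(Add(-498, Mul(2, Mul(2, 5), Add(-7, Mul(2, 5)))), 2) = Pow(Add(-498, Mul(2, 10, Add(-7, 10))), 2) = Pow(Add(-498, Mul(2, 10, 3)), 2) = Pow(Add(-498, 60), 2) = Pow(-438, 2) = 191844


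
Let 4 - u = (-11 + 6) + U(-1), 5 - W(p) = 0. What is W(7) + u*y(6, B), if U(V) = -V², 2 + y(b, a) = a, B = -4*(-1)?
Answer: 25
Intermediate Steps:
W(p) = 5 (W(p) = 5 - 1*0 = 5 + 0 = 5)
B = 4
y(b, a) = -2 + a
u = 10 (u = 4 - ((-11 + 6) - 1*(-1)²) = 4 - (-5 - 1*1) = 4 - (-5 - 1) = 4 - 1*(-6) = 4 + 6 = 10)
W(7) + u*y(6, B) = 5 + 10*(-2 + 4) = 5 + 10*2 = 5 + 20 = 25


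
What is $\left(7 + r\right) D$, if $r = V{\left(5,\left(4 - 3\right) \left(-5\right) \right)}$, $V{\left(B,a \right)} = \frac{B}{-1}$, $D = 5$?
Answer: $10$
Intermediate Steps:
$V{\left(B,a \right)} = - B$ ($V{\left(B,a \right)} = B \left(-1\right) = - B$)
$r = -5$ ($r = \left(-1\right) 5 = -5$)
$\left(7 + r\right) D = \left(7 - 5\right) 5 = 2 \cdot 5 = 10$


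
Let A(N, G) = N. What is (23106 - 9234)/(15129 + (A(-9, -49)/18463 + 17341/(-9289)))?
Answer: 2379086938704/2594345716619 ≈ 0.91703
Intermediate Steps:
(23106 - 9234)/(15129 + (A(-9, -49)/18463 + 17341/(-9289))) = (23106 - 9234)/(15129 + (-9/18463 + 17341/(-9289))) = 13872/(15129 + (-9*1/18463 + 17341*(-1/9289))) = 13872/(15129 + (-9/18463 - 17341/9289)) = 13872/(15129 - 320250484/171502807) = 13872/(2594345716619/171502807) = 13872*(171502807/2594345716619) = 2379086938704/2594345716619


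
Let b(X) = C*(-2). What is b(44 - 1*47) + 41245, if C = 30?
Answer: 41185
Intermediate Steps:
b(X) = -60 (b(X) = 30*(-2) = -60)
b(44 - 1*47) + 41245 = -60 + 41245 = 41185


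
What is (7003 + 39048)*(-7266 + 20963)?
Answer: 630760547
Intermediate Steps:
(7003 + 39048)*(-7266 + 20963) = 46051*13697 = 630760547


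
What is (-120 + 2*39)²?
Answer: 1764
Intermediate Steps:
(-120 + 2*39)² = (-120 + 78)² = (-42)² = 1764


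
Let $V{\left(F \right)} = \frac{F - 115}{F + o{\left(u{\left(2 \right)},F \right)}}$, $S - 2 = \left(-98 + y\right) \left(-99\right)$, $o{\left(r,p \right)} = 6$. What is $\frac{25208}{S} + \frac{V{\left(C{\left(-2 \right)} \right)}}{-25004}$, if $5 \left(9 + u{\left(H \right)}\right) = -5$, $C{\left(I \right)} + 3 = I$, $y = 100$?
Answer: $- \frac{5627476}{43757} \approx -128.61$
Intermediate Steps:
$C{\left(I \right)} = -3 + I$
$u{\left(H \right)} = -10$ ($u{\left(H \right)} = -9 + \frac{1}{5} \left(-5\right) = -9 - 1 = -10$)
$S = -196$ ($S = 2 + \left(-98 + 100\right) \left(-99\right) = 2 + 2 \left(-99\right) = 2 - 198 = -196$)
$V{\left(F \right)} = \frac{-115 + F}{6 + F}$ ($V{\left(F \right)} = \frac{F - 115}{F + 6} = \frac{-115 + F}{6 + F}$)
$\frac{25208}{S} + \frac{V{\left(C{\left(-2 \right)} \right)}}{-25004} = \frac{25208}{-196} + \frac{\frac{1}{6 - 5} \left(-115 - 5\right)}{-25004} = 25208 \left(- \frac{1}{196}\right) + \frac{-115 - 5}{6 - 5} \left(- \frac{1}{25004}\right) = - \frac{6302}{49} + 1^{-1} \left(-120\right) \left(- \frac{1}{25004}\right) = - \frac{6302}{49} + 1 \left(-120\right) \left(- \frac{1}{25004}\right) = - \frac{6302}{49} - - \frac{30}{6251} = - \frac{6302}{49} + \frac{30}{6251} = - \frac{5627476}{43757}$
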